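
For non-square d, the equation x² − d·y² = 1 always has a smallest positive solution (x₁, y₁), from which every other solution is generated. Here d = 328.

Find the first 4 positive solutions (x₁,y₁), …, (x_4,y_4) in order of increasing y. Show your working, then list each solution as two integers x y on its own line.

√328 = [18; 9,36, …], period ℓ=2 (even) → k=1
a_0=18:  p_0=18·1+0=18,  q_0=18·0+1=1
a_1=9:  p_1=9·18+1=163,  q_1=9·1+0=9
fundamental: x₁=163, y₁=9  (since 26569 − 328·81 = 1)
(163+9√328)^2 = 53137 + 2934√328
(163+9√328)^3 = 17322499 + 956475√328
(163+9√328)^4 = 5647081537 + 311807916√328

163 9
53137 2934
17322499 956475
5647081537 311807916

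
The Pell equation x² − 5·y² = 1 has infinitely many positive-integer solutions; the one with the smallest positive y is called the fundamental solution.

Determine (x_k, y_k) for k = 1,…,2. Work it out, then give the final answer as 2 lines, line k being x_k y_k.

[2; 4] for √5; ℓ=1 ⇒ convergent index 1
step 0: (2, 1)  from 2·(1,0) + (0,1)
step 1: (9, 4)  from 4·(2,1) + (1,0)
fundamental: x₁=9, y₁=4  (since 81 − 5·16 = 1)
n=2: (9,4)∘(9,4) = (9·9+5·4·4, 9·4+4·9) = (161,72)

9 4
161 72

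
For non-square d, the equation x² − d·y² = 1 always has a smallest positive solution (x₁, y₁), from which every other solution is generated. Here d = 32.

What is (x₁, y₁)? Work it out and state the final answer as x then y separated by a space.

17 3

[5; 1,1,1,10] for √32; ℓ=4 ⇒ convergent index 3
k=0  a_k=5  p_k/q_k = 5/1
k=1  a_k=1  p_k/q_k = 6/1
k=2  a_k=1  p_k/q_k = 11/2
k=3  a_k=1  p_k/q_k = 17/3
(x₁, y₁) = (17, 3);  17² − 32·3² = 1 ✓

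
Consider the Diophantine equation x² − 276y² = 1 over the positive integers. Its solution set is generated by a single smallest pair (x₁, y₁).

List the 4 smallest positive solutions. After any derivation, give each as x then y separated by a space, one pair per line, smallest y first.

√276 → a₀=16, period (1,1,1,1,2,2,2,1,1,1,1,32); ℓ=12 even so k=11
i=0: a=16 ⇒ p=16, q=1
…
i=4: a=1 ⇒ p=83, q=5
…
i=7: a=2 ⇒ p=1246, q=75
…
i=10: a=1 ⇒ p=4768, q=287
i=11: a=1 ⇒ p=7775, q=468
(x₁, y₁) = (7775, 468);  7775² − 276·468² = 1 ✓
(7775+468√276)^2 = 120901249 + 7277400√276
(7775+468√276)^3 = 1880014414175 + 113163569532√276
(7775+468√276)^4 = 29234224019520001 + 1759693498945200√276

7775 468
120901249 7277400
1880014414175 113163569532
29234224019520001 1759693498945200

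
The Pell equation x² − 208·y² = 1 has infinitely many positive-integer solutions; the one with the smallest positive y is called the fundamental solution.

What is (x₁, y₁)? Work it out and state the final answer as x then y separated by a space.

649 45

√208 → a₀=14, period (2,2,1,2,2,28); ℓ=6 even so k=5
a_0=14:  p_0=14·1+0=14,  q_0=14·0+1=1
…
a_2=2:  p_2=2·29+14=72,  q_2=2·2+1=5
…
a_4=2:  p_4=2·101+72=274,  q_4=2·7+5=19
a_5=2:  p_5=2·274+101=649,  q_5=2·19+7=45
(x₁, y₁) = (649, 45);  649² − 208·45² = 1 ✓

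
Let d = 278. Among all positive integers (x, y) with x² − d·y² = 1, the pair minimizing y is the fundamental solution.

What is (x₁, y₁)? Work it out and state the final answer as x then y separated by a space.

[16; 1,2,16,2,1,32] for √278; ℓ=6 ⇒ convergent index 5
i=0: a=16 ⇒ p=16, q=1
i=1: a=1 ⇒ p=17, q=1
…
i=3: a=16 ⇒ p=817, q=49
i=4: a=2 ⇒ p=1684, q=101
i=5: a=1 ⇒ p=2501, q=150
(x₁, y₁) = (2501, 150);  2501² − 278·150² = 1 ✓

2501 150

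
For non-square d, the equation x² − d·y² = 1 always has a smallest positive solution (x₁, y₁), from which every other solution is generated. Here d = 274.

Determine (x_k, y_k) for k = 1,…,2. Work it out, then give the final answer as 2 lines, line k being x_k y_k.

d=274: √d = [16; 1,1,4,4,1,1,32] (ℓ=7, odd), read p_13/q_13
a_0=16:  p_0=16·1+0=16,  q_0=16·0+1=1
a_1=1:  p_1=1·16+1=17,  q_1=1·1+0=1
…
a_3=4:  p_3=4·33+17=149,  q_3=4·2+1=9
…
a_5=1:  p_5=1·629+149=778,  q_5=1·38+9=47
a_6=1:  p_6=1·778+629=1407,  q_6=1·47+38=85
a_7=32:  p_7=32·1407+778=45802,  q_7=32·85+47=2767
a_8=1:  p_8=1·45802+1407=47209,  q_8=1·2767+85=2852
…
a_10=4:  p_10=4·93011+47209=419253,  q_10=4·5619+2852=25328
a_11=4:  p_11=4·419253+93011=1770023,  q_11=4·25328+5619=106931
a_12=1:  p_12=1·1770023+419253=2189276,  q_12=1·106931+25328=132259
a_13=1:  p_13=1·2189276+1770023=3959299,  q_13=1·132259+106931=239190
fundamental: x₁=3959299, y₁=239190  (since 15676048571401 − 274·57211856100 = 1)
(3959299+239190√274)^2 = 31352097142801 + 1894049455620√274

3959299 239190
31352097142801 1894049455620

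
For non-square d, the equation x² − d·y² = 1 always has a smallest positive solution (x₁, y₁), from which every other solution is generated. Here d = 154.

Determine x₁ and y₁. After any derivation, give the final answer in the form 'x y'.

21295 1716

d=154: √d = [12; 2,2,3,1,2,1,3,2,2,24] (ℓ=10, even), read p_9/q_9
i=0: a=12 ⇒ p=12, q=1
i=1: a=2 ⇒ p=25, q=2
i=2: a=2 ⇒ p=62, q=5
…
i=4: a=1 ⇒ p=273, q=22
i=5: a=2 ⇒ p=757, q=61
…
i=8: a=2 ⇒ p=8724, q=703
i=9: a=2 ⇒ p=21295, q=1716
fundamental: x₁=21295, y₁=1716  (since 453477025 − 154·2944656 = 1)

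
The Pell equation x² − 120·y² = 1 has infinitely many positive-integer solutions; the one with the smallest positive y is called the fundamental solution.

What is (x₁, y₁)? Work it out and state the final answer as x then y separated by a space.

√120 → a₀=10, period (1,20); ℓ=2 even so k=1
k=0  a_k=10  p_k/q_k = 10/1
k=1  a_k=1  p_k/q_k = 11/1
→ (11, 1).  Check: 11²=121, 120·1²=120, difference 1.

11 1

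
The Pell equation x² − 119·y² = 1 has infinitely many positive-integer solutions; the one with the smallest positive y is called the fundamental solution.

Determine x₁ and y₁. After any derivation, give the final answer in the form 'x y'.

120 11

√119 → a₀=10, period (1,9,1,20); ℓ=4 even so k=3
k=0  a_k=10  p_k/q_k = 10/1
k=1  a_k=1  p_k/q_k = 11/1
k=2  a_k=9  p_k/q_k = 109/10
k=3  a_k=1  p_k/q_k = 120/11
→ (120, 11).  Check: 120²=14400, 119·11²=14399, difference 1.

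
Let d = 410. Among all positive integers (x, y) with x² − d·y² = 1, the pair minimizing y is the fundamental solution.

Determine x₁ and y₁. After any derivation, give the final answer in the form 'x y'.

81 4

[20; 4,40] for √410; ℓ=2 ⇒ convergent index 1
step 0: (20, 1)  from 20·(1,0) + (0,1)
step 1: (81, 4)  from 4·(20,1) + (1,0)
fundamental: x₁=81, y₁=4  (since 6561 − 410·16 = 1)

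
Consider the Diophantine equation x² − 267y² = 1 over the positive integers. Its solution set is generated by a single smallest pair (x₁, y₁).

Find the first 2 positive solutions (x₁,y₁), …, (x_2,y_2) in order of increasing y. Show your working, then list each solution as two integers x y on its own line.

[16; 2,1,15,1,2,32] for √267; ℓ=6 ⇒ convergent index 5
k=0  a_k=16  p_k/q_k = 16/1
…
k=2  a_k=1  p_k/q_k = 49/3
…
k=4  a_k=1  p_k/q_k = 817/50
k=5  a_k=2  p_k/q_k = 2402/147
→ (2402, 147).  Check: 2402²=5769604, 267·147²=5769603, difference 1.
(2402+147√267)^2 = 11539207 + 706188√267

2402 147
11539207 706188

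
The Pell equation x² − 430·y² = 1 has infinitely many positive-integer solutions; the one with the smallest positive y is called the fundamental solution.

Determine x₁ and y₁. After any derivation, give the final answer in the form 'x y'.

2862251 138030

√430 → a₀=20, period (1,2,1,3,1,…,2,1,40); ℓ=14 even so k=13
step 0: (20, 1)  from 20·(1,0) + (0,1)
step 1: (21, 1)  from 1·(20,1) + (1,0)
step 2: (62, 3)  from 2·(21,1) + (20,1)
step 3: (83, 4)  from 1·(62,3) + (21,1)
step 4: (311, 15)  from 3·(83,4) + (62,3)
…
step 6: (2675, 129)  from 6·(394,19) + (311,15)
step 7: (21794, 1051)  from 8·(2675,129) + (394,19)
step 8: (133439, 6435)  from 6·(21794,1051) + (2675,129)
step 9: (155233, 7486)  from 1·(133439,6435) + (21794,1051)
step 10: (599138, 28893)  from 3·(155233,7486) + (133439,6435)
step 11: (754371, 36379)  from 1·(599138,28893) + (155233,7486)
step 12: (2107880, 101651)  from 2·(754371,36379) + (599138,28893)
step 13: (2862251, 138030)  from 1·(2107880,101651) + (754371,36379)
(x₁, y₁) = (2862251, 138030);  2862251² − 430·138030² = 1 ✓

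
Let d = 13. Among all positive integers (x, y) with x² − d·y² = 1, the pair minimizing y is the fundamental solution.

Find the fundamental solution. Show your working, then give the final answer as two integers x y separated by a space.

√13 = [3; 1,1,1,1,6, …], period ℓ=5 (odd) → k=9
step 0: (3, 1)  from 3·(1,0) + (0,1)
…
step 2: (7, 2)  from 1·(4,1) + (3,1)
step 3: (11, 3)  from 1·(7,2) + (4,1)
step 4: (18, 5)  from 1·(11,3) + (7,2)
…
step 6: (137, 38)  from 1·(119,33) + (18,5)
…
step 8: (393, 109)  from 1·(256,71) + (137,38)
step 9: (649, 180)  from 1·(393,109) + (256,71)
(x₁, y₁) = (649, 180);  649² − 13·180² = 1 ✓

649 180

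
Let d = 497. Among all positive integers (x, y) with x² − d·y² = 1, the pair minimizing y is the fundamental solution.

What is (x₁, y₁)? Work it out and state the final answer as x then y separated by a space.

d=497: √d = [22; 3,2,2,5,6,5,2,2,3,44] (ℓ=10, even), read p_9/q_9
i=0: a=22 ⇒ p=22, q=1
…
i=2: a=2 ⇒ p=156, q=7
i=3: a=2 ⇒ p=379, q=17
…
i=8: a=2 ⇒ p=352750, q=15823
i=9: a=3 ⇒ p=1201887, q=53912
→ (1201887, 53912).  Check: 1201887²=1444532360769, 497·53912²=1444532360768, difference 1.

1201887 53912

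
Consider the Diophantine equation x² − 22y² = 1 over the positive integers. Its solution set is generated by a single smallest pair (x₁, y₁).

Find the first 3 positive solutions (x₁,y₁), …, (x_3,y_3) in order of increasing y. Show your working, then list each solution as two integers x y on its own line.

√22 = [4; 1,2,4,2,1,8, …], period ℓ=6 (even) → k=5
i=0: a=4 ⇒ p=4, q=1
…
i=4: a=2 ⇒ p=136, q=29
i=5: a=1 ⇒ p=197, q=42
(x₁, y₁) = (197, 42);  197² − 22·42² = 1 ✓
(197+42√22)^2 = 77617 + 16548√22
(197+42√22)^3 = 30580901 + 6519870√22

197 42
77617 16548
30580901 6519870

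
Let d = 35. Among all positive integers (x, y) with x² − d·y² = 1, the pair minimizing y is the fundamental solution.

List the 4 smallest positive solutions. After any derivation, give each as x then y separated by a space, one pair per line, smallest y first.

6 1
71 12
846 143
10081 1704

√35 → a₀=5, period (1,10); ℓ=2 even so k=1
a_0=5:  p_0=5·1+0=5,  q_0=5·0+1=1
a_1=1:  p_1=1·5+1=6,  q_1=1·1+0=1
(x₁, y₁) = (6, 1);  6² − 35·1² = 1 ✓
(6+1√35)^2 = 71 + 12√35
(6+1√35)^3 = 846 + 143√35
(6+1√35)^4 = 10081 + 1704√35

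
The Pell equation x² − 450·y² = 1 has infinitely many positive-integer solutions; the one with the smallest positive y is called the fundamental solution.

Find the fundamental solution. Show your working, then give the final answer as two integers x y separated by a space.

d=450: √d = [21; 4,1,2,4,2,1,4,42] (ℓ=8, even), read p_7/q_7
i=0: a=21 ⇒ p=21, q=1
…
i=6: a=1 ⇒ p=4179, q=197
i=7: a=4 ⇒ p=19601, q=924
(x₁, y₁) = (19601, 924);  19601² − 450·924² = 1 ✓

19601 924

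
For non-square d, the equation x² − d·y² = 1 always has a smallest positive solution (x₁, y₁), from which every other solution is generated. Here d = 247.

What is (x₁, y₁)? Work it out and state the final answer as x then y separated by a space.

√247 → a₀=15, period (1,2,1,1,9,1,9,1,1,2,1,30); ℓ=12 even so k=11
a_0=15:  p_0=15·1+0=15,  q_0=15·0+1=1
a_1=1:  p_1=1·15+1=16,  q_1=1·1+0=1
…
a_6=1:  p_6=1·1053+110=1163,  q_6=1·67+7=74
a_7=9:  p_7=9·1163+1053=11520,  q_7=9·74+67=733
…
a_9=1:  p_9=1·12683+11520=24203,  q_9=1·807+733=1540
a_10=2:  p_10=2·24203+12683=61089,  q_10=2·1540+807=3887
a_11=1:  p_11=1·61089+24203=85292,  q_11=1·3887+1540=5427
(x₁, y₁) = (85292, 5427);  85292² − 247·5427² = 1 ✓

85292 5427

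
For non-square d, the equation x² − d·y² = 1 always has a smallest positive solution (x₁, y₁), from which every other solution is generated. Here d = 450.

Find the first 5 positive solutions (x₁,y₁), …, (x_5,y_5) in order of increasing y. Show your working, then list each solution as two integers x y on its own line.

[21; 4,1,2,4,2,1,4,42] for √450; ℓ=8 ⇒ convergent index 7
i=0: a=21 ⇒ p=21, q=1
i=1: a=4 ⇒ p=85, q=4
i=2: a=1 ⇒ p=106, q=5
i=3: a=2 ⇒ p=297, q=14
…
i=6: a=1 ⇒ p=4179, q=197
i=7: a=4 ⇒ p=19601, q=924
(x₁, y₁) = (19601, 924);  19601² − 450·924² = 1 ✓
(19601+924√450)^2 = 768398401 + 36222648√450
(19601+924√450)^3 = 30122754096401 + 1420000245972√450
(19601+924√450)^4 = 1180872205318713601 + 55666849606371696√450
(19601+924√450)^5 = 46292552162781456490001 + 2182251836848982980620√450

19601 924
768398401 36222648
30122754096401 1420000245972
1180872205318713601 55666849606371696
46292552162781456490001 2182251836848982980620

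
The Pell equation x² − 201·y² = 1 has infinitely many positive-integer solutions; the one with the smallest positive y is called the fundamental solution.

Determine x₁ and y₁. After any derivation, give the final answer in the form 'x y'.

515095 36332

[14; 5,1,1,1,2,…,1,5,28] for √201; ℓ=14 ⇒ convergent index 13
k=0  a_k=14  p_k/q_k = 14/1
k=1  a_k=5  p_k/q_k = 71/5
k=2  a_k=1  p_k/q_k = 85/6
…
k=4  a_k=1  p_k/q_k = 241/17
…
k=6  a_k=1  p_k/q_k = 879/62
k=7  a_k=8  p_k/q_k = 7670/541
k=8  a_k=1  p_k/q_k = 8549/603
…
k=12  a_k=1  p_k/q_k = 91402/6447
k=13  a_k=5  p_k/q_k = 515095/36332
→ (515095, 36332).  Check: 515095²=265322859025, 201·36332²=265322859024, difference 1.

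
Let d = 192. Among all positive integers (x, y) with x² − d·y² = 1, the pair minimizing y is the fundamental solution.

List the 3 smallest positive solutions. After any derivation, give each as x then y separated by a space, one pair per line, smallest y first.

97 7
18817 1358
3650401 263445

d=192: √d = [13; 1,5,1,26] (ℓ=4, even), read p_3/q_3
i=0: a=13 ⇒ p=13, q=1
…
i=2: a=5 ⇒ p=83, q=6
i=3: a=1 ⇒ p=97, q=7
→ (97, 7).  Check: 97²=9409, 192·7²=9408, difference 1.
(97+7√192)^2 = 18817 + 1358√192
(97+7√192)^3 = 3650401 + 263445√192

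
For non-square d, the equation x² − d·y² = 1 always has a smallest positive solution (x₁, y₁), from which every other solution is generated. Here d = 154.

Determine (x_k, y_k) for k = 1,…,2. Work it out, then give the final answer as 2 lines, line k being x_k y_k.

[12; 2,2,3,1,2,1,3,2,2,24] for √154; ℓ=10 ⇒ convergent index 9
k=0  a_k=12  p_k/q_k = 12/1
…
k=2  a_k=2  p_k/q_k = 62/5
…
k=8  a_k=2  p_k/q_k = 8724/703
k=9  a_k=2  p_k/q_k = 21295/1716
fundamental: x₁=21295, y₁=1716  (since 453477025 − 154·2944656 = 1)
(21295+1716√154)^2 = 906954049 + 73084440√154

21295 1716
906954049 73084440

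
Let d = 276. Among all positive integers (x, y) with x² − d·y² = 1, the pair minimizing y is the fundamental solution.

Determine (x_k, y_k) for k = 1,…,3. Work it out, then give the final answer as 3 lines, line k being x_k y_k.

√276 → a₀=16, period (1,1,1,1,2,2,2,1,1,1,1,32); ℓ=12 even so k=11
a_0=16:  p_0=16·1+0=16,  q_0=16·0+1=1
a_1=1:  p_1=1·16+1=17,  q_1=1·1+0=1
a_2=1:  p_2=1·17+16=33,  q_2=1·1+1=2
a_3=1:  p_3=1·33+17=50,  q_3=1·2+1=3
…
a_6=2:  p_6=2·216+83=515,  q_6=2·13+5=31
…
a_8=1:  p_8=1·1246+515=1761,  q_8=1·75+31=106
…
a_10=1:  p_10=1·3007+1761=4768,  q_10=1·181+106=287
a_11=1:  p_11=1·4768+3007=7775,  q_11=1·287+181=468
fundamental: x₁=7775, y₁=468  (since 60450625 − 276·219024 = 1)
k=2:  x_2 = 7775·7775+276·468·468 = 120901249,  y_2 = 7775·468+468·7775 = 7277400
k=3:  x_3 = 7775·120901249+276·468·7277400 = 1880014414175,  y_3 = 7775·7277400+468·120901249 = 113163569532

7775 468
120901249 7277400
1880014414175 113163569532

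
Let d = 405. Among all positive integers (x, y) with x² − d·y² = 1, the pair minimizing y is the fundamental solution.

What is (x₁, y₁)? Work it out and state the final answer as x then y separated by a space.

[20; 8,40] for √405; ℓ=2 ⇒ convergent index 1
i=0: a=20 ⇒ p=20, q=1
i=1: a=8 ⇒ p=161, q=8
fundamental: x₁=161, y₁=8  (since 25921 − 405·64 = 1)

161 8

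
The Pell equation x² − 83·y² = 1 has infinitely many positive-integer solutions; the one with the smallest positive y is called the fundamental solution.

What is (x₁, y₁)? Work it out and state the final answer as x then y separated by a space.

[9; 9,18] for √83; ℓ=2 ⇒ convergent index 1
i=0: a=9 ⇒ p=9, q=1
i=1: a=9 ⇒ p=82, q=9
(x₁, y₁) = (82, 9);  82² − 83·9² = 1 ✓

82 9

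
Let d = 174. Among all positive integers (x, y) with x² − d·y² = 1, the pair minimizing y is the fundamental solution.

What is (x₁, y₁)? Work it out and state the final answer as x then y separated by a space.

1451 110

√174 → a₀=13, period (5,4,5,26); ℓ=4 even so k=3
step 0: (13, 1)  from 13·(1,0) + (0,1)
…
step 2: (277, 21)  from 4·(66,5) + (13,1)
step 3: (1451, 110)  from 5·(277,21) + (66,5)
fundamental: x₁=1451, y₁=110  (since 2105401 − 174·12100 = 1)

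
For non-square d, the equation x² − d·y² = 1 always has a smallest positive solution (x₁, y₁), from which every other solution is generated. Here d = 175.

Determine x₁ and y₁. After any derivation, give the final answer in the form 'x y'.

2024 153

d=175: √d = [13; 4,2,1,2,4,26] (ℓ=6, even), read p_5/q_5
k=0  a_k=13  p_k/q_k = 13/1
…
k=4  a_k=2  p_k/q_k = 463/35
k=5  a_k=4  p_k/q_k = 2024/153
fundamental: x₁=2024, y₁=153  (since 4096576 − 175·23409 = 1)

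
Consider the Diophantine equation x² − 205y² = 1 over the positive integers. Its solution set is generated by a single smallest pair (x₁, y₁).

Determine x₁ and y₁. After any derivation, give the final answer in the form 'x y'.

[14; 3,6,1,4,1,6,3,28] for √205; ℓ=8 ⇒ convergent index 7
step 0: (14, 1)  from 14·(1,0) + (0,1)
step 1: (43, 3)  from 3·(14,1) + (1,0)
step 2: (272, 19)  from 6·(43,3) + (14,1)
…
step 4: (1532, 107)  from 4·(315,22) + (272,19)
step 5: (1847, 129)  from 1·(1532,107) + (315,22)
step 6: (12614, 881)  from 6·(1847,129) + (1532,107)
step 7: (39689, 2772)  from 3·(12614,881) + (1847,129)
fundamental: x₁=39689, y₁=2772  (since 1575216721 − 205·7683984 = 1)

39689 2772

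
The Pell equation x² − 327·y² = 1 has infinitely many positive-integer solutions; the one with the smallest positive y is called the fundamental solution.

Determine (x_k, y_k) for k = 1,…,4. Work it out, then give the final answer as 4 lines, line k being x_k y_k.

217 12
94177 5208
40872601 2260260
17738614657 980947632

√327 → a₀=18, period (12,36); ℓ=2 even so k=1
a_0=18:  p_0=18·1+0=18,  q_0=18·0+1=1
a_1=12:  p_1=12·18+1=217,  q_1=12·1+0=12
→ (217, 12).  Check: 217²=47089, 327·12²=47088, difference 1.
n=2: (217,12)∘(217,12) = (217·217+327·12·12, 217·12+12·217) = (94177,5208)
n=3: (94177,5208)∘(217,12) = (217·94177+327·12·5208, 217·5208+12·94177) = (40872601,2260260)
n=4: (40872601,2260260)∘(217,12) = (217·40872601+327·12·2260260, 217·2260260+12·40872601) = (17738614657,980947632)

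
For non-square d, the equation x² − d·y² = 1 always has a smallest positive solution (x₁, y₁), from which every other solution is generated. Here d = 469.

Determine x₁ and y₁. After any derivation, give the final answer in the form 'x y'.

137215 6336

√469 = [21; 1,1,1,10,6,10,1,1,1,42, …], period ℓ=10 (even) → k=9
k=0  a_k=21  p_k/q_k = 21/1
…
k=5  a_k=6  p_k/q_k = 4223/195
…
k=8  a_k=1  p_k/q_k = 90069/4159
k=9  a_k=1  p_k/q_k = 137215/6336
(x₁, y₁) = (137215, 6336);  137215² − 469·6336² = 1 ✓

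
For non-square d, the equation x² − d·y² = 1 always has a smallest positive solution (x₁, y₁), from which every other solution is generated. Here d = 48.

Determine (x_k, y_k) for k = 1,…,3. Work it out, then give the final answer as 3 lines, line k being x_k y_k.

7 1
97 14
1351 195

√48 = [6; 1,12, …], period ℓ=2 (even) → k=1
a_0=6:  p_0=6·1+0=6,  q_0=6·0+1=1
a_1=1:  p_1=1·6+1=7,  q_1=1·1+0=1
→ (7, 1).  Check: 7²=49, 48·1²=48, difference 1.
k=2:  x_2 = 7·7+48·1·1 = 97,  y_2 = 7·1+1·7 = 14
k=3:  x_3 = 7·97+48·1·14 = 1351,  y_3 = 7·14+1·97 = 195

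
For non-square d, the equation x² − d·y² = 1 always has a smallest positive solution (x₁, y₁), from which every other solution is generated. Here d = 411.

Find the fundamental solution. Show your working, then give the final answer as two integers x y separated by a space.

[20; 3,1,1,1,19,1,1,1,3,40] for √411; ℓ=10 ⇒ convergent index 9
step 0: (20, 1)  from 20·(1,0) + (0,1)
step 1: (61, 3)  from 3·(20,1) + (1,0)
step 2: (81, 4)  from 1·(61,3) + (20,1)
step 3: (142, 7)  from 1·(81,4) + (61,3)
…
step 5: (4379, 216)  from 19·(223,11) + (142,7)
step 6: (4602, 227)  from 1·(4379,216) + (223,11)
step 7: (8981, 443)  from 1·(4602,227) + (4379,216)
step 8: (13583, 670)  from 1·(8981,443) + (4602,227)
step 9: (49730, 2453)  from 3·(13583,670) + (8981,443)
fundamental: x₁=49730, y₁=2453  (since 2473072900 − 411·6017209 = 1)

49730 2453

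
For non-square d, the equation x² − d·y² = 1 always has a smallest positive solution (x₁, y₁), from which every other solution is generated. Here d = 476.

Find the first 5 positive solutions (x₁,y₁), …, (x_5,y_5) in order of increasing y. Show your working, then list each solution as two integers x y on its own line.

[21; 1,4,2,10,2,4,1,42] for √476; ℓ=8 ⇒ convergent index 7
i=0: a=21 ⇒ p=21, q=1
i=1: a=1 ⇒ p=22, q=1
i=2: a=4 ⇒ p=109, q=5
i=3: a=2 ⇒ p=240, q=11
i=4: a=10 ⇒ p=2509, q=115
…
i=6: a=4 ⇒ p=23541, q=1079
i=7: a=1 ⇒ p=28799, q=1320
→ (28799, 1320).  Check: 28799²=829382401, 476·1320²=829382400, difference 1.
n=2: (28799,1320)∘(28799,1320) = (28799·28799+476·1320·1320, 28799·1320+1320·28799) = (1658764801,76029360)
n=3: (1658764801,76029360)∘(28799,1320) = (28799·1658764801+476·1320·76029360, 28799·76029360+1320·1658764801) = (95541534979199,4379139075960)
n=4: (95541534979199,4379139075960)∘(28799,1320) = (28799·95541534979199+476·1320·4379139075960, 28799·4379139075960+1320·95541534979199) = (5503001330073139201,252229652421114720)
n=5: (5503001330073139201,252229652421114720)∘(28799,1320) = (28799·5503001330073139201+476·1320·252229652421114720, 28799·252229652421114720+1320·5503001330073139201) = (316961870514011136719999,14527923515772226566600)

28799 1320
1658764801 76029360
95541534979199 4379139075960
5503001330073139201 252229652421114720
316961870514011136719999 14527923515772226566600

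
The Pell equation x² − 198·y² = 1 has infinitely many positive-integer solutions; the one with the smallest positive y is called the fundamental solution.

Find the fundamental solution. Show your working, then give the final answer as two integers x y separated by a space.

197 14

[14; 14,28] for √198; ℓ=2 ⇒ convergent index 1
k=0  a_k=14  p_k/q_k = 14/1
k=1  a_k=14  p_k/q_k = 197/14
fundamental: x₁=197, y₁=14  (since 38809 − 198·196 = 1)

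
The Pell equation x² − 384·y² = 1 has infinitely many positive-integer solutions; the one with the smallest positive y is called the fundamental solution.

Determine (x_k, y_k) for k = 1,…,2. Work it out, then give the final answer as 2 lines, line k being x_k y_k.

4801 245
46099201 2352490

[19; 1,1,2,9,2,1,1,38] for √384; ℓ=8 ⇒ convergent index 7
step 0: (19, 1)  from 19·(1,0) + (0,1)
step 1: (20, 1)  from 1·(19,1) + (1,0)
step 2: (39, 2)  from 1·(20,1) + (19,1)
…
step 4: (921, 47)  from 9·(98,5) + (39,2)
step 5: (1940, 99)  from 2·(921,47) + (98,5)
step 6: (2861, 146)  from 1·(1940,99) + (921,47)
step 7: (4801, 245)  from 1·(2861,146) + (1940,99)
→ (4801, 245).  Check: 4801²=23049601, 384·245²=23049600, difference 1.
n=2: (4801,245)∘(4801,245) = (4801·4801+384·245·245, 4801·245+245·4801) = (46099201,2352490)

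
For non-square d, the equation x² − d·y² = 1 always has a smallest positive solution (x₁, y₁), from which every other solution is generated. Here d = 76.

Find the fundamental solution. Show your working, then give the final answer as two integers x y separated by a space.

57799 6630

√76 = [8; 1,2,1,1,5,4,5,1,1,2,1,16, …], period ℓ=12 (even) → k=11
i=0: a=8 ⇒ p=8, q=1
…
i=4: a=1 ⇒ p=61, q=7
…
i=6: a=4 ⇒ p=1421, q=163
…
i=10: a=2 ⇒ p=41488, q=4759
i=11: a=1 ⇒ p=57799, q=6630
fundamental: x₁=57799, y₁=6630  (since 3340724401 − 76·43956900 = 1)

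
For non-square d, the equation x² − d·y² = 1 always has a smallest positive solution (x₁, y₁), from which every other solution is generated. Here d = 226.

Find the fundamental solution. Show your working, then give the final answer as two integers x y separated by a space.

√226 = [15; 30, …], period ℓ=1 (odd) → k=1
i=0: a=15 ⇒ p=15, q=1
i=1: a=30 ⇒ p=451, q=30
(x₁, y₁) = (451, 30);  451² − 226·30² = 1 ✓

451 30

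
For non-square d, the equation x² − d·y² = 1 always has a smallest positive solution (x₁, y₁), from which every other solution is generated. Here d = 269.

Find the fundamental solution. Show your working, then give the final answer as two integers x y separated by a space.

13449 820

√269 = [16; 2,2,32, …], period ℓ=3 (odd) → k=5
k=0  a_k=16  p_k/q_k = 16/1
k=1  a_k=2  p_k/q_k = 33/2
k=2  a_k=2  p_k/q_k = 82/5
k=3  a_k=32  p_k/q_k = 2657/162
k=4  a_k=2  p_k/q_k = 5396/329
k=5  a_k=2  p_k/q_k = 13449/820
fundamental: x₁=13449, y₁=820  (since 180875601 − 269·672400 = 1)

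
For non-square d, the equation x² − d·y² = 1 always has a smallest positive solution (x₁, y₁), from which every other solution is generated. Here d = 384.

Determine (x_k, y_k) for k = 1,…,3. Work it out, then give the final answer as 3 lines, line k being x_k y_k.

[19; 1,1,2,9,2,1,1,38] for √384; ℓ=8 ⇒ convergent index 7
step 0: (19, 1)  from 19·(1,0) + (0,1)
step 1: (20, 1)  from 1·(19,1) + (1,0)
…
step 5: (1940, 99)  from 2·(921,47) + (98,5)
step 6: (2861, 146)  from 1·(1940,99) + (921,47)
step 7: (4801, 245)  from 1·(2861,146) + (1940,99)
fundamental: x₁=4801, y₁=245  (since 23049601 − 384·60025 = 1)
n=2: (4801,245)∘(4801,245) = (4801·4801+384·245·245, 4801·245+245·4801) = (46099201,2352490)
n=3: (46099201,2352490)∘(4801,245) = (4801·46099201+384·245·2352490, 4801·2352490+245·46099201) = (442644523201,22588608735)

4801 245
46099201 2352490
442644523201 22588608735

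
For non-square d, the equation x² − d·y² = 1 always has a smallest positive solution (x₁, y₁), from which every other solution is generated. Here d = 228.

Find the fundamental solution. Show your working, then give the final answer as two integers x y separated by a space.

[15; 10,30] for √228; ℓ=2 ⇒ convergent index 1
i=0: a=15 ⇒ p=15, q=1
i=1: a=10 ⇒ p=151, q=10
→ (151, 10).  Check: 151²=22801, 228·10²=22800, difference 1.

151 10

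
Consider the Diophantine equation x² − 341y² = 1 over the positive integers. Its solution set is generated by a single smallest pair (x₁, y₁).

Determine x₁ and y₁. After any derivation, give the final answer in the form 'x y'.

10626551 575460

[18; 2,6,1,8,2,…,6,2,36] for √341; ℓ=14 ⇒ convergent index 13
step 0: (18, 1)  from 18·(1,0) + (0,1)
step 1: (37, 2)  from 2·(18,1) + (1,0)
step 2: (240, 13)  from 6·(37,2) + (18,1)
…
step 5: (5189, 281)  from 2·(2456,133) + (277,15)
…
step 7: (20479, 1109)  from 2·(7645,414) + (5189,281)
step 8: (28124, 1523)  from 1·(20479,1109) + (7645,414)
…
step 10: (641940, 34763)  from 8·(76727,4155) + (28124,1523)
…
step 12: (4953942, 268271)  from 6·(718667,38918) + (641940,34763)
step 13: (10626551, 575460)  from 2·(4953942,268271) + (718667,38918)
(x₁, y₁) = (10626551, 575460);  10626551² − 341·575460² = 1 ✓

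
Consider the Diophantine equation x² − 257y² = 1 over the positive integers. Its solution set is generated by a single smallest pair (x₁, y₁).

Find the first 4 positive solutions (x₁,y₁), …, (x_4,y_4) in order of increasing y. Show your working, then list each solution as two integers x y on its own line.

513 32
526337 32832
540021249 33685600
554061275137 34561392768

√257 → a₀=16, period (32); ℓ=1 odd so k=1
a_0=16:  p_0=16·1+0=16,  q_0=16·0+1=1
a_1=32:  p_1=32·16+1=513,  q_1=32·1+0=32
(x₁, y₁) = (513, 32);  513² − 257·32² = 1 ✓
(x_2, y_2) = (513·513 + 257·32·32, 513·32 + 32·513) = (526337, 32832)
(x_3, y_3) = (513·526337 + 257·32·32832, 513·32832 + 32·526337) = (540021249, 33685600)
(x_4, y_4) = (513·540021249 + 257·32·33685600, 513·33685600 + 32·540021249) = (554061275137, 34561392768)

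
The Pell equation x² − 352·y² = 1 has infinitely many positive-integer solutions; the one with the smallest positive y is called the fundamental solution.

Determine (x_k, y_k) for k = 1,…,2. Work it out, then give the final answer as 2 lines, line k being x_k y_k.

77617 4137
12048797377 642203058

√352 = [18; 1,3,5,9,5,3,1,36, …], period ℓ=8 (even) → k=7
step 0: (18, 1)  from 18·(1,0) + (0,1)
…
step 2: (75, 4)  from 3·(19,1) + (18,1)
step 3: (394, 21)  from 5·(75,4) + (19,1)
step 4: (3621, 193)  from 9·(394,21) + (75,4)
…
step 6: (59118, 3151)  from 3·(18499,986) + (3621,193)
step 7: (77617, 4137)  from 1·(59118,3151) + (18499,986)
→ (77617, 4137).  Check: 77617²=6024398689, 352·4137²=6024398688, difference 1.
n=2: (77617,4137)∘(77617,4137) = (77617·77617+352·4137·4137, 77617·4137+4137·77617) = (12048797377,642203058)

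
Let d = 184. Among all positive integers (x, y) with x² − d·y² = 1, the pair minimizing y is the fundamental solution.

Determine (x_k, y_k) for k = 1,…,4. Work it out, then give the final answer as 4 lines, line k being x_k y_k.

24335 1794
1184384449 87313980
57643991108495 4249571404806
2805533046066067201 206826640184594040

d=184: √d = [13; 1,1,3,2,1,2,1,2,3,1,1,26] (ℓ=12, even), read p_11/q_11
step 0: (13, 1)  from 13·(1,0) + (0,1)
…
step 3: (95, 7)  from 3·(27,2) + (14,1)
…
step 5: (312, 23)  from 1·(217,16) + (95,7)
step 6: (841, 62)  from 2·(312,23) + (217,16)
…
step 10: (13741, 1013)  from 1·(10594,781) + (3147,232)
step 11: (24335, 1794)  from 1·(13741,1013) + (10594,781)
(x₁, y₁) = (24335, 1794);  24335² − 184·1794² = 1 ✓
k=2:  x_2 = 24335·24335+184·1794·1794 = 1184384449,  y_2 = 24335·1794+1794·24335 = 87313980
k=3:  x_3 = 24335·1184384449+184·1794·87313980 = 57643991108495,  y_3 = 24335·87313980+1794·1184384449 = 4249571404806
k=4:  x_4 = 24335·57643991108495+184·1794·4249571404806 = 2805533046066067201,  y_4 = 24335·4249571404806+1794·57643991108495 = 206826640184594040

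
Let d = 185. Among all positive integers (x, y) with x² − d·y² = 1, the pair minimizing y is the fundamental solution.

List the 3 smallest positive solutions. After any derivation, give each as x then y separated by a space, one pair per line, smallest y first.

[13; 1,1,1,1,26] for √185; ℓ=5 ⇒ convergent index 9
k=0  a_k=13  p_k/q_k = 13/1
k=1  a_k=1  p_k/q_k = 14/1
k=2  a_k=1  p_k/q_k = 27/2
k=3  a_k=1  p_k/q_k = 41/3
k=4  a_k=1  p_k/q_k = 68/5
k=5  a_k=26  p_k/q_k = 1809/133
k=6  a_k=1  p_k/q_k = 1877/138
k=7  a_k=1  p_k/q_k = 3686/271
k=8  a_k=1  p_k/q_k = 5563/409
k=9  a_k=1  p_k/q_k = 9249/680
→ (9249, 680).  Check: 9249²=85544001, 185·680²=85544000, difference 1.
(x_2, y_2) = (9249·9249 + 185·680·680, 9249·680 + 680·9249) = (171088001, 12578640)
(x_3, y_3) = (9249·171088001 + 185·680·12578640, 9249·12578640 + 680·171088001) = (3164785833249, 232679682040)

9249 680
171088001 12578640
3164785833249 232679682040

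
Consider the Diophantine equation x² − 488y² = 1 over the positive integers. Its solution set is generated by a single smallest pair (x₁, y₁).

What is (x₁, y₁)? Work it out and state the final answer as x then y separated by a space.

243 11

√488 → a₀=22, period (11,44); ℓ=2 even so k=1
i=0: a=22 ⇒ p=22, q=1
i=1: a=11 ⇒ p=243, q=11
→ (243, 11).  Check: 243²=59049, 488·11²=59048, difference 1.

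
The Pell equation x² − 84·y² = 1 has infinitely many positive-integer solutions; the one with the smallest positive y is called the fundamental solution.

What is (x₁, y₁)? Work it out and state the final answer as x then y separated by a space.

55 6

√84 → a₀=9, period (6,18); ℓ=2 even so k=1
k=0  a_k=9  p_k/q_k = 9/1
k=1  a_k=6  p_k/q_k = 55/6
→ (55, 6).  Check: 55²=3025, 84·6²=3024, difference 1.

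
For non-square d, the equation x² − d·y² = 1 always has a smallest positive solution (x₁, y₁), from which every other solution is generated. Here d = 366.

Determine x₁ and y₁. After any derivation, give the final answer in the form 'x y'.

√366 → a₀=19, period (7,1,1,1,2,12,2,1,1,1,7,38); ℓ=12 even so k=11
step 0: (19, 1)  from 19·(1,0) + (0,1)
step 1: (134, 7)  from 7·(19,1) + (1,0)
…
step 5: (1167, 61)  from 2·(440,23) + (287,15)
…
step 7: (30055, 1571)  from 2·(14444,755) + (1167,61)
…
step 10: (119053, 6223)  from 1·(74554,3897) + (44499,2326)
step 11: (907925, 47458)  from 7·(119053,6223) + (74554,3897)
fundamental: x₁=907925, y₁=47458  (since 824327805625 − 366·2252261764 = 1)

907925 47458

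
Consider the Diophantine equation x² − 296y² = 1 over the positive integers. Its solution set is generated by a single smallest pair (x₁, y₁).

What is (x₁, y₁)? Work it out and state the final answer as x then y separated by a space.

d=296: √d = [17; 4,1,7,1,4,34] (ℓ=6, even), read p_5/q_5
a_0=17:  p_0=17·1+0=17,  q_0=17·0+1=1
…
a_2=1:  p_2=1·69+17=86,  q_2=1·4+1=5
…
a_4=1:  p_4=1·671+86=757,  q_4=1·39+5=44
a_5=4:  p_5=4·757+671=3699,  q_5=4·44+39=215
(x₁, y₁) = (3699, 215);  3699² − 296·215² = 1 ✓

3699 215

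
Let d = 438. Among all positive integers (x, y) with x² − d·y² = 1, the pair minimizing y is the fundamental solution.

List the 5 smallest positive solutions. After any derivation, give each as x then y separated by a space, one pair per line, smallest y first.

[20; 1,12,1,40] for √438; ℓ=4 ⇒ convergent index 3
a_0=20:  p_0=20·1+0=20,  q_0=20·0+1=1
a_1=1:  p_1=1·20+1=21,  q_1=1·1+0=1
a_2=12:  p_2=12·21+20=272,  q_2=12·1+1=13
a_3=1:  p_3=1·272+21=293,  q_3=1·13+1=14
(x₁, y₁) = (293, 14);  293² − 438·14² = 1 ✓
k=2:  x_2 = 293·293+438·14·14 = 171697,  y_2 = 293·14+14·293 = 8204
k=3:  x_3 = 293·171697+438·14·8204 = 100614149,  y_3 = 293·8204+14·171697 = 4807530
k=4:  x_4 = 293·100614149+438·14·4807530 = 58959719617,  y_4 = 293·4807530+14·100614149 = 2817204376
k=5:  x_5 = 293·58959719617+438·14·2817204376 = 34550295081413,  y_5 = 293·2817204376+14·58959719617 = 1650876956806

293 14
171697 8204
100614149 4807530
58959719617 2817204376
34550295081413 1650876956806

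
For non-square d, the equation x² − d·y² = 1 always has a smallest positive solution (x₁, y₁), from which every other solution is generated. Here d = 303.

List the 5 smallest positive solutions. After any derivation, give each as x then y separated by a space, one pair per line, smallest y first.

√303 → a₀=17, period (2,2,5,2,2,34); ℓ=6 even so k=5
step 0: (17, 1)  from 17·(1,0) + (0,1)
step 1: (35, 2)  from 2·(17,1) + (1,0)
step 2: (87, 5)  from 2·(35,2) + (17,1)
…
step 4: (1027, 59)  from 2·(470,27) + (87,5)
step 5: (2524, 145)  from 2·(1027,59) + (470,27)
→ (2524, 145).  Check: 2524²=6370576, 303·145²=6370575, difference 1.
(x_2, y_2) = (2524·2524 + 303·145·145, 2524·145 + 145·2524) = (12741151, 731960)
(x_3, y_3) = (2524·12741151 + 303·145·731960, 2524·731960 + 145·12741151) = (64317327724, 3694933935)
(x_4, y_4) = (2524·64317327724 + 303·145·3694933935, 2524·3694933935 + 145·64317327724) = (324673857609601, 18652025771920)
(x_5, y_5) = (2524·324673857609601 + 303·145·18652025771920, 2524·18652025771920 + 145·324673857609601) = (1638953568895938124, 94155422401718225)

2524 145
12741151 731960
64317327724 3694933935
324673857609601 18652025771920
1638953568895938124 94155422401718225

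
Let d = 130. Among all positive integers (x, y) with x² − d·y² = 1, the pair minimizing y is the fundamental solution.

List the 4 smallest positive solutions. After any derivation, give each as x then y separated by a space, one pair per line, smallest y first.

d=130: √d = [11; 2,2,22] (ℓ=3, odd), read p_5/q_5
a_0=11:  p_0=11·1+0=11,  q_0=11·0+1=1
…
a_2=2:  p_2=2·23+11=57,  q_2=2·2+1=5
…
a_4=2:  p_4=2·1277+57=2611,  q_4=2·112+5=229
a_5=2:  p_5=2·2611+1277=6499,  q_5=2·229+112=570
(x₁, y₁) = (6499, 570);  6499² − 130·570² = 1 ✓
(6499+570√130)^2 = 84474001 + 7408860√130
(6499+570√130)^3 = 1097993058499 + 96300361710√130
(6499+570√130)^4 = 14271713689896001 + 1251712094097720√130

6499 570
84474001 7408860
1097993058499 96300361710
14271713689896001 1251712094097720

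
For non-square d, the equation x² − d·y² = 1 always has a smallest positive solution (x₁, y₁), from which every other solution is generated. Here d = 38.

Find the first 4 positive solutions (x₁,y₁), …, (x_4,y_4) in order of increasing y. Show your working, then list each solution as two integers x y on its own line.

37 6
2737 444
202501 32850
14982337 2430456

[6; 6,12] for √38; ℓ=2 ⇒ convergent index 1
k=0  a_k=6  p_k/q_k = 6/1
k=1  a_k=6  p_k/q_k = 37/6
fundamental: x₁=37, y₁=6  (since 1369 − 38·36 = 1)
n=2: (37,6)∘(37,6) = (37·37+38·6·6, 37·6+6·37) = (2737,444)
n=3: (2737,444)∘(37,6) = (37·2737+38·6·444, 37·444+6·2737) = (202501,32850)
n=4: (202501,32850)∘(37,6) = (37·202501+38·6·32850, 37·32850+6·202501) = (14982337,2430456)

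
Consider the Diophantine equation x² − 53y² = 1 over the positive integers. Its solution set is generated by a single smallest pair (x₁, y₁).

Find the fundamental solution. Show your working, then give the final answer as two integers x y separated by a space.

d=53: √d = [7; 3,1,1,3,14] (ℓ=5, odd), read p_9/q_9
a_0=7:  p_0=7·1+0=7,  q_0=7·0+1=1
a_1=3:  p_1=3·7+1=22,  q_1=3·1+0=3
…
a_3=1:  p_3=1·29+22=51,  q_3=1·4+3=7
…
a_8=1:  p_8=1·10578+7979=18557,  q_8=1·1453+1096=2549
a_9=3:  p_9=3·18557+10578=66249,  q_9=3·2549+1453=9100
→ (66249, 9100).  Check: 66249²=4388930001, 53·9100²=4388930000, difference 1.

66249 9100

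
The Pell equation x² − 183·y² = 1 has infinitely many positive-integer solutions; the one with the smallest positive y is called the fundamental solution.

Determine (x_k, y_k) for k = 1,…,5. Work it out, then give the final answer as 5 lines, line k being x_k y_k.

487 36
474337 35064
462003751 34152300
449991179137 33264305136
438290946475687 32399399050164

√183 = [13; 1,1,8,1,1,26, …], period ℓ=6 (even) → k=5
step 0: (13, 1)  from 13·(1,0) + (0,1)
step 1: (14, 1)  from 1·(13,1) + (1,0)
…
step 4: (257, 19)  from 1·(230,17) + (27,2)
step 5: (487, 36)  from 1·(257,19) + (230,17)
(x₁, y₁) = (487, 36);  487² − 183·36² = 1 ✓
n=2: (487,36)∘(487,36) = (487·487+183·36·36, 487·36+36·487) = (474337,35064)
n=3: (474337,35064)∘(487,36) = (487·474337+183·36·35064, 487·35064+36·474337) = (462003751,34152300)
n=4: (462003751,34152300)∘(487,36) = (487·462003751+183·36·34152300, 487·34152300+36·462003751) = (449991179137,33264305136)
n=5: (449991179137,33264305136)∘(487,36) = (487·449991179137+183·36·33264305136, 487·33264305136+36·449991179137) = (438290946475687,32399399050164)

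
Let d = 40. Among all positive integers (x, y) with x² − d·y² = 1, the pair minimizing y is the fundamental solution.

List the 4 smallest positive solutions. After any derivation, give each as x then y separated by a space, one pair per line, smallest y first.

19 3
721 114
27379 4329
1039681 164388

√40 = [6; 3,12, …], period ℓ=2 (even) → k=1
step 0: (6, 1)  from 6·(1,0) + (0,1)
step 1: (19, 3)  from 3·(6,1) + (1,0)
(x₁, y₁) = (19, 3);  19² − 40·3² = 1 ✓
(19+3√40)^2 = 721 + 114√40
(19+3√40)^3 = 27379 + 4329√40
(19+3√40)^4 = 1039681 + 164388√40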